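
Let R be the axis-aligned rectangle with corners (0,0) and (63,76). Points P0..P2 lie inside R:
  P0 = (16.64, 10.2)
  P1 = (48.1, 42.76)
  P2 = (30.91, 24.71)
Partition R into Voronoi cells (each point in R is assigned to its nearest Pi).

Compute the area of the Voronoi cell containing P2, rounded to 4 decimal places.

Area of P2's cell: 1757.7479

1. box [0,63]×[0,76]: [(0, 0) (63, 0) (63, 76) (0, 76)]
2. ⊥bis P2·P0 via (23.775,17.455): [(0, 40.8368) (41.5236, 0) (63, 0) (63, 76) (0, 76)]  |A|=3940.1562
3. ⊥bis P2·P1 via (39.505,33.735): [(0, 71.3578) (0, 40.8368) (41.5236, 0) (63, 0) (63, 11.3594)]  |A|=1757.7479
4. canonical 5-gon: [(0, 71.3578) (0, 40.8368) (41.5236, 0) (63, 0) (63, 11.3594)]
5. shoelace: 1757.7479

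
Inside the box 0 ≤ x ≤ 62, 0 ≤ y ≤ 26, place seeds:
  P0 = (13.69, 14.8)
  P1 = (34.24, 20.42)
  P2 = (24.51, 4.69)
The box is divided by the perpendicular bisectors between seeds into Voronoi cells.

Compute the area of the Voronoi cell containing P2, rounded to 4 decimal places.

1. box [0,62]×[0,26]: [(0, 0) (62, 0) (62, 26) (0, 26)]
2. ⊥bis P2·P0 via (19.1,9.745): [(9.9945, 0) (62, 0) (62, 26) (34.2884, 26)]  |A|=1036.3234
3. ⊥bis P2·P1 via (29.375,12.555): [(24.5274, 15.5535) (9.9945, 0) (49.672, 0)]  |A|=308.5636
4. canonical 3-gon: [(24.5274, 15.5535) (9.9945, 0) (49.672, 0)]
5. shoelace: 308.5636

Area of P2's cell: 308.5636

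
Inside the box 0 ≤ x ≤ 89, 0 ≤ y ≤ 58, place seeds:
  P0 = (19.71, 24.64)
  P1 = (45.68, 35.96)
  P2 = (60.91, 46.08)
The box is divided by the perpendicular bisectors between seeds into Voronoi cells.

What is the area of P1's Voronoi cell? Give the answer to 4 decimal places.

1. box [0,89]×[0,58]: [(0, 0) (89, 0) (89, 58) (0, 58)]
2. ⊥bis P1·P0 via (32.695,30.3): [(45.9024, 0) (89, 0) (89, 58) (20.6209, 58)]  |A|=3232.8241
3. ⊥bis P1·P2 via (53.295,41.02): [(45.9024, 0) (80.5519, 0) (42.0122, 58) (20.6209, 58)]  |A|=1625.1816
4. canonical 4-gon: [(45.9024, 0) (80.5519, 0) (42.0122, 58) (20.6209, 58)]
5. shoelace: 1625.1816

Area of P1's cell: 1625.1816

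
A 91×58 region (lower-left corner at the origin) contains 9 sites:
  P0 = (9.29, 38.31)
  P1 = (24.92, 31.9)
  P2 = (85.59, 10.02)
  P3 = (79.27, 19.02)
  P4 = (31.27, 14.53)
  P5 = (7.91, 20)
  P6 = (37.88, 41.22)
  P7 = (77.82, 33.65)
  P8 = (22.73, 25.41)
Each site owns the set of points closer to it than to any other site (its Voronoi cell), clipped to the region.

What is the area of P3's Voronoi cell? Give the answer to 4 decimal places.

1. box [0,91]×[0,58]: [(0, 0) (91, 0) (91, 58) (0, 58)]
2. ⊥bis P3·P0 via (44.28,28.665): [(36.3785, 0) (91, 0) (91, 58) (52.3662, 58)]  |A|=2704.4041
3. ⊥bis P3·P1 via (52.095,25.46): [(46.0614, 0) (91, 0) (91, 58) (59.8064, 58)]  |A|=2207.8327
4. ⊥bis P3·P2 via (82.43,14.52): [(46.0614, 0) (61.7528, 0) (91, 20.538) (91, 58) (59.8064, 58)]  |A|=1907.4924
5. ⊥bis P3·P4 via (55.27,16.775): [(53.789, 32.608) (56.8392, 0) (61.7528, 0) (91, 20.538) (91, 58) (59.8064, 58)]  |A|=1731.7722
6. ⊥bis P3·P5 via (43.59,19.51): [(53.789, 32.608) (56.8392, 0) (61.7528, 0) (91, 20.538) (91, 58) (59.8064, 58)]  |A|=1731.7722
7. ⊥bis P3·P6 via (58.575,30.12): [(54.6979, 22.8914) (56.8392, 0) (61.7528, 0) (91, 20.538) (91, 58) (73.5288, 58)]  |A|=1450.1119
8. ⊥bis P3·P7 via (78.545,26.335): [(55.3097, 24.0321) (54.6979, 22.8914) (56.8392, 0) (61.7528, 0) (91, 20.538) (91, 27.5694)]  |A|=610.3432
9. ⊥bis P3·P8 via (51,22.215): [(55.3097, 24.0321) (54.6979, 22.8914) (56.8392, 0) (61.7528, 0) (91, 20.538) (91, 27.5694)]  |A|=610.3432
10. canonical 6-gon: [(55.3097, 24.0321) (54.6979, 22.8914) (56.8392, 0) (61.7528, 0) (91, 20.538) (91, 27.5694)]
11. shoelace: 610.3432

Area of P3's cell: 610.3432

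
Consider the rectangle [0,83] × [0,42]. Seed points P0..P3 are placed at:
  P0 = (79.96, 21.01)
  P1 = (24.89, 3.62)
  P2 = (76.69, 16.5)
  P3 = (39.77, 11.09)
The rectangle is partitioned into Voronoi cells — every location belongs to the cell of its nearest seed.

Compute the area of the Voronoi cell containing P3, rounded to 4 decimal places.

Area of P3's cell: 1329.1338

1. box [0,83]×[0,42]: [(0, 0) (83, 0) (83, 42) (0, 42)]
2. ⊥bis P3·P0 via (59.865,16.05): [(0, 0) (63.8266, 0) (53.4598, 42) (0, 42)]  |A|=2463.0145
3. ⊥bis P3·P1 via (32.33,7.355): [(36.0223, 0) (63.8266, 0) (53.4598, 42) (14.9377, 42)]  |A|=1392.855
4. ⊥bis P3·P2 via (58.23,13.795): [(36.0223, 0) (60.2514, 0) (55.028, 35.6466) (53.4598, 42) (14.9377, 42)]  |A|=1329.1338
5. canonical 5-gon: [(36.0223, 0) (60.2514, 0) (55.028, 35.6466) (53.4598, 42) (14.9377, 42)]
6. shoelace: 1329.1338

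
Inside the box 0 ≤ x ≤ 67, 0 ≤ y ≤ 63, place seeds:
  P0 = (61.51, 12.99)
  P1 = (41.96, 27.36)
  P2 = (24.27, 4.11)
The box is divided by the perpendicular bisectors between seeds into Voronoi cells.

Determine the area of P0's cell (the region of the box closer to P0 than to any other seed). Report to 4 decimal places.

1. box [0,67]×[0,63]: [(0, 0) (67, 0) (67, 63) (0, 63)]
2. ⊥bis P0·P1 via (51.735,20.175): [(36.9056, 0) (67, 0) (67, 40.9426)]  |A|=616.0718
3. ⊥bis P0·P2 via (42.89,8.55): [(42.9635, 8.2416) (44.9288, 0) (67, 0) (67, 40.9426)]  |A|=583.0097
4. canonical 4-gon: [(42.9635, 8.2416) (44.9288, 0) (67, 0) (67, 40.9426)]
5. shoelace: 583.0097

Area of P0's cell: 583.0097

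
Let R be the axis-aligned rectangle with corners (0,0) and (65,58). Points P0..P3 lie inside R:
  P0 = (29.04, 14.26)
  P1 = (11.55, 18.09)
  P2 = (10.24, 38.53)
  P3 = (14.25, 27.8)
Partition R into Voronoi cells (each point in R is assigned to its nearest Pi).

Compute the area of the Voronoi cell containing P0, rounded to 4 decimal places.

Area of P0's cell: 1910.7217

1. box [0,65]×[0,58]: [(0, 0) (65, 0) (65, 58) (0, 58)]
2. ⊥bis P0·P1 via (20.295,16.175): [(16.753, 0) (65, 0) (65, 58) (29.4539, 58)]  |A|=2430
3. ⊥bis P0·P2 via (19.64,26.395): [(23.124, 29.0938) (16.753, 0) (65, 0) (65, 58) (60.4407, 58)]  |A|=1982.1444
4. ⊥bis P0·P3 via (21.645,21.03): [(43.4206, 44.8159) (21.268, 20.6182) (16.753, 0) (65, 0) (65, 58) (60.4407, 58)]  |A|=1910.7217
5. canonical 6-gon: [(43.4206, 44.8159) (21.268, 20.6182) (16.753, 0) (65, 0) (65, 58) (60.4407, 58)]
6. shoelace: 1910.7217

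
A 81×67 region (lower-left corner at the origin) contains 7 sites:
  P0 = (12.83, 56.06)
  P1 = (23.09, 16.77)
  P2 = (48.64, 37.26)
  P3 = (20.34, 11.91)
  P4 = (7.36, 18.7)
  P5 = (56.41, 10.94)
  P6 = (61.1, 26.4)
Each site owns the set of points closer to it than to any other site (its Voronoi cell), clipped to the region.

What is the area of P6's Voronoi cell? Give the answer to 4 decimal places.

1. box [0,81]×[0,67]: [(0, 0) (81, 0) (81, 67) (0, 67)]
2. ⊥bis P6·P0 via (36.965,41.23): [(11.6308, 0) (81, 0) (81, 67) (52.7996, 67)]  |A|=3268.5801
3. ⊥bis P6·P1 via (42.095,21.585): [(37.0732, 41.4061) (47.5637, 0) (81, 0) (81, 67) (52.7996, 67)]  |A|=2524.6598
4. ⊥bis P6·P2 via (54.87,31.83): [(42.9611, 18.1665) (47.5637, 0) (81, 0) (81, 61.8097)]  |A|=1479.299
5. ⊥bis P6·P3 via (40.72,19.155): [(42.9611, 18.1665) (47.5637, 0) (81, 0) (81, 61.8097)]  |A|=1479.299
6. ⊥bis P6·P4 via (34.23,22.55): [(42.9611, 18.1665) (47.5637, 0) (81, 0) (81, 61.8097)]  |A|=1479.299
7. ⊥bis P6·P5 via (58.755,18.67): [(46.6109, 22.3541) (81, 11.9217) (81, 61.8097)]  |A|=857.8027
8. canonical 3-gon: [(46.6109, 22.3541) (81, 11.9217) (81, 61.8097)]
9. shoelace: 857.8027

Area of P6's cell: 857.8027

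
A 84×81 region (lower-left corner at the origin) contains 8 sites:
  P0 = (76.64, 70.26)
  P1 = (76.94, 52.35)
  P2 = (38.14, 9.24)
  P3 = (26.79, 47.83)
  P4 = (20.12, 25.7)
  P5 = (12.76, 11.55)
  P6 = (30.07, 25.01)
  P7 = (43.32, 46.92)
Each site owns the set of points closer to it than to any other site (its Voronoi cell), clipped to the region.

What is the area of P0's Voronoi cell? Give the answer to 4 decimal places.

1. box [0,84]×[0,81]: [(0, 0) (84, 0) (84, 81) (0, 81)]
2. ⊥bis P0·P1 via (76.79,61.305): [(0, 60.0187) (84, 61.4258) (84, 81) (0, 81)]  |A|=1703.3308
3. ⊥bis P0·P2 via (57.39,39.75): [(0, 75.9597) (24.612, 60.431) (84, 61.4258) (84, 81) (0, 81)]  |A|=1507.1617
4. ⊥bis P0·P3 via (51.715,59.045): [(50.8933, 60.8712) (84, 61.4258) (84, 81) (41.8364, 81)]  |A|=748.3706
5. ⊥bis P0·P4 via (48.38,47.98): [(50.8933, 60.8712) (84, 61.4258) (84, 81) (41.8364, 81)]  |A|=748.3706
6. ⊥bis P0·P5 via (44.7,40.905): [(50.8933, 60.8712) (84, 61.4258) (84, 81) (41.8364, 81)]  |A|=748.3706
7. ⊥bis P0·P6 via (53.355,47.635): [(50.8933, 60.8712) (84, 61.4258) (84, 81) (41.8364, 81)]  |A|=748.3706
8. ⊥bis P0·P7 via (59.98,58.59): [(58.2952, 60.9952) (84, 61.4258) (84, 81) (44.2822, 81)]  |A|=648.8487
9. canonical 4-gon: [(58.2952, 60.9952) (84, 61.4258) (84, 81) (44.2822, 81)]
10. shoelace: 648.8487

Area of P0's cell: 648.8487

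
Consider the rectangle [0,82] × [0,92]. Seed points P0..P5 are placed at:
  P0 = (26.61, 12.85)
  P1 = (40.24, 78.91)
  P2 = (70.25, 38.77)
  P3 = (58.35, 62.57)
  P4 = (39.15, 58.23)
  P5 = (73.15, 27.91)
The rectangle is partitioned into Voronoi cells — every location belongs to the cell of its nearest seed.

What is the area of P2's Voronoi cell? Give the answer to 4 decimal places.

Area of P2's cell: 671.0273

1. box [0,82]×[0,92]: [(0, 0) (82, 0) (82, 92) (0, 92)]
2. ⊥bis P2·P0 via (48.43,25.81): [(63.7599, 0) (82, 0) (82, 92) (9.1164, 92)]  |A|=4191.6912
3. ⊥bis P2·P1 via (55.245,58.84): [(36.9402, 45.1547) (63.7599, 0) (82, 0) (82, 78.8429)]  |A|=2188.1376
4. ⊥bis P2·P3 via (64.3,50.67): [(40.6792, 38.8596) (63.7599, 0) (82, 0) (82, 59.52)]  |A|=1584.1096
5. ⊥bis P2·P4 via (54.7,48.5): [(52.3051, 44.6725) (44.5694, 32.3098) (63.7599, 0) (82, 0) (82, 59.52)]  |A|=1534.7293
6. ⊥bis P2·P5 via (71.7,33.34): [(52.3051, 44.6725) (44.5694, 32.3098) (47.7553, 26.9459) (82, 36.0905) (82, 59.52)]  |A|=671.0273
7. canonical 5-gon: [(52.3051, 44.6725) (44.5694, 32.3098) (47.7553, 26.9459) (82, 36.0905) (82, 59.52)]
8. shoelace: 671.0273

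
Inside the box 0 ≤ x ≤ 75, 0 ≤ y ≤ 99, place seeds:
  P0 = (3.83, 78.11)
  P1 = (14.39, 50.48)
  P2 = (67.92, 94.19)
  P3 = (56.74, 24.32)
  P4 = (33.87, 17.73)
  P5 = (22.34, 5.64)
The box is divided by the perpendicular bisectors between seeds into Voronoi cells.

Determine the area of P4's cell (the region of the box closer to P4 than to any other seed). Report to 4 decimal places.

1. box [0,75]×[0,99]: [(0, 0) (75, 0) (75, 99) (0, 99)]
2. ⊥bis P4·P0 via (18.85,47.92): [(0, 38.5418) (0, 0) (75, 0) (75, 75.8555)]  |A|=4289.9001
3. ⊥bis P4·P1 via (24.13,34.105): [(0, 19.7523) (0, 0) (75, 0) (75, 64.3629)]  |A|=3154.3199
4. ⊥bis P4·P2 via (50.895,55.96): [(56.6009, 53.419) (0, 19.7523) (0, 0) (75, 0) (75, 45.2253)]  |A|=2978.2622
5. ⊥bis P4·P3 via (45.305,21.025): [(38.9892, 42.9434) (0, 19.7523) (0, 0) (51.3634, 0)]  |A|=1487.9209
6. ⊥bis P4·P5 via (28.105,11.685): [(38.9892, 42.9434) (12.0995, 26.9491) (40.3575, 0) (51.3634, 0)]  |A|=824.6243
7. canonical 4-gon: [(38.9892, 42.9434) (12.0995, 26.9491) (40.3575, 0) (51.3634, 0)]
8. shoelace: 824.6243

Area of P4's cell: 824.6243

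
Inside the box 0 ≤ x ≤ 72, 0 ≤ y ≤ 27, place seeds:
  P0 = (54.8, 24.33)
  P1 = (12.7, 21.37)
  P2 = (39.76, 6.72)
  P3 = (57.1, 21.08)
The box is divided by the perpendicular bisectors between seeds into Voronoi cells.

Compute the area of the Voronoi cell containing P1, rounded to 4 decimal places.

1. box [0,72]×[0,27]: [(0, 0) (72, 0) (72, 27) (0, 27)]
2. ⊥bis P1·P0 via (33.75,22.85): [(0, 0) (35.3566, 0) (33.4582, 27) (0, 27)]  |A|=928.9995
3. ⊥bis P1·P2 via (26.23,14.045): [(0, 0) (18.6262, 0) (33.2437, 27) (0, 27)]  |A|=700.2435
4. ⊥bis P1·P3 via (34.9,21.225): [(0, 0) (18.6262, 0) (33.2437, 27) (0, 27)]  |A|=700.2435
5. canonical 4-gon: [(0, 0) (18.6262, 0) (33.2437, 27) (0, 27)]
6. shoelace: 700.2435

Area of P1's cell: 700.2435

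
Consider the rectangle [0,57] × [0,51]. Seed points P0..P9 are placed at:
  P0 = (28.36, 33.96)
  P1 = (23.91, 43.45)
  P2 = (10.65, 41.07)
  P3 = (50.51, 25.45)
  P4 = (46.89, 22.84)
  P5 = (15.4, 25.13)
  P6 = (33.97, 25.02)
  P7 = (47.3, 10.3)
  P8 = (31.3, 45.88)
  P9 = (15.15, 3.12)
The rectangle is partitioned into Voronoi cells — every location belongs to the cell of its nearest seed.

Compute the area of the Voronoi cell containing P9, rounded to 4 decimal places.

Area of P9's cell: 427.0926

1. box [0,57]×[0,51]: [(0, 0) (57, 0) (57, 51) (0, 51)]
2. ⊥bis P9·P0 via (21.755,18.54): [(0, 27.8585) (0, 0) (57, 0) (57, 3.4432)]  |A|=892.0983
3. ⊥bis P9·P1 via (19.53,23.285): [(1.5699, 27.1861) (0, 27.5271) (0, 0) (57, 0) (57, 3.4432)]  |A|=891.8381
4. ⊥bis P9·P2 via (12.9,22.095): [(13.3351, 22.1466) (0, 20.5654) (0, 0) (57, 0) (57, 3.4432)]  |A|=843.4708
5. ⊥bis P9·P3 via (32.83,14.285): [(33.2532, 13.6149) (13.3351, 22.1466) (0, 20.5654) (0, 0) (41.851, 0)]  |A|=699.4632
6. ⊥bis P9·P4 via (31.02,12.98): [(29.6727, 15.1485) (13.3351, 22.1466) (0, 20.5654) (0, 0) (39.0844, 0)]  |A|=660.7274
7. ⊥bis P9·P5 via (15.275,14.125): [(30.4155, 13.953) (0, 14.2985) (0, 0) (39.0844, 0)]  |A|=490.1209
8. ⊥bis P9·P6 via (24.56,14.07): [(36.9673, 3.4077) (24.6195, 14.0189) (0, 14.2985) (0, 0) (39.0844, 0)]  |A|=459.7765
9. ⊥bis P9·P7 via (31.225,6.71): [(30.7739, 8.73) (24.6195, 14.0189) (0, 14.2985) (0, 0) (32.7235, 0)]  |A|=427.0926
10. ⊥bis P9·P8 via (23.225,24.5): [(30.7739, 8.73) (24.6195, 14.0189) (0, 14.2985) (0, 0) (32.7235, 0)]  |A|=427.0926
11. canonical 5-gon: [(30.7739, 8.73) (24.6195, 14.0189) (0, 14.2985) (0, 0) (32.7235, 0)]
12. shoelace: 427.0926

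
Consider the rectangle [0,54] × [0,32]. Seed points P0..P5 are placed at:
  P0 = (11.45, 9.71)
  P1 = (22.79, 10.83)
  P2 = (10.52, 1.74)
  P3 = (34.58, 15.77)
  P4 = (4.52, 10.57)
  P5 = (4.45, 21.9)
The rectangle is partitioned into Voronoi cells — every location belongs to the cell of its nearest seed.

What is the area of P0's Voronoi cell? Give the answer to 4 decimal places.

Area of P0's cell: 112.6773

1. box [0,54]×[0,32]: [(0, 0) (54, 0) (54, 32) (0, 32)]
2. ⊥bis P0·P1 via (17.12,10.27): [(0, 0) (18.1343, 0) (14.9738, 32) (0, 32)]  |A|=529.7304
3. ⊥bis P0·P2 via (10.985,5.725): [(0, 7.0068) (17.6457, 4.9478) (14.9738, 32) (0, 32)]  |A|=423.0481
4. ⊥bis P0·P3 via (23.015,12.74): [(0, 7.0068) (17.6457, 4.9478) (14.9738, 32) (0, 32)]  |A|=423.0481
5. ⊥bis P0·P4 via (7.985,10.14): [(7.4877, 6.1331) (17.6457, 4.9478) (14.9738, 32) (10.6978, 32)]  |A|=191.1174
6. ⊥bis P0·P5 via (7.95,15.805): [(8.7446, 16.2613) (7.4877, 6.1331) (17.6457, 4.9478) (16.1105, 20.4911)]  |A|=112.6773
7. canonical 4-gon: [(8.7446, 16.2613) (7.4877, 6.1331) (17.6457, 4.9478) (16.1105, 20.4911)]
8. shoelace: 112.6773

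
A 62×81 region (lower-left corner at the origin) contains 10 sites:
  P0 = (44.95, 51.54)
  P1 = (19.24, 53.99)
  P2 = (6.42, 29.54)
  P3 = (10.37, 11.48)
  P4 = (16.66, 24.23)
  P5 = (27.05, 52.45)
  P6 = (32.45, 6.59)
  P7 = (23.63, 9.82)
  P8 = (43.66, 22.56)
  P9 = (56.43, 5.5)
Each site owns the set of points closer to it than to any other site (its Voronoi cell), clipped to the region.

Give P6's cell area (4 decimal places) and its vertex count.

Area of P6's cell: 245.6266 (4 vertices)

1. box [0,62]×[0,81]: [(0, 0) (62, 0) (62, 81) (0, 81)]
2. ⊥bis P6·P0 via (38.7,29.065): [(0, 39.827) (0, 0) (62, 0) (62, 22.5856)]  |A|=1934.7886
3. ⊥bis P6·P1 via (25.845,30.29): [(30.0654, 31.4662) (0, 23.0872) (0, 0) (62, 0) (62, 22.5856)]  |A|=1683.1453
4. ⊥bis P6·P2 via (19.435,18.065): [(31.0171, 31.2015) (3.5075, 0) (62, 0) (62, 22.5856)]  |A|=1262.4094
5. ⊥bis P6·P3 via (21.41,9.035): [(31.0171, 31.2015) (24.7432, 24.0856) (19.409, 0) (62, 0) (62, 22.5856)]  |A|=1070.9108
6. ⊥bis P6·P4 via (24.555,15.41): [(39.5468, 28.8295) (22.3933, 13.475) (19.409, 0) (62, 0) (62, 22.5856)]  |A|=960.1585
7. ⊥bis P6·P5 via (29.75,29.52): [(39.5468, 28.8295) (22.3933, 13.475) (19.409, 0) (62, 0) (62, 22.5856)]  |A|=960.1585
8. ⊥bis P6·P7 via (28.04,8.205): [(39.5468, 28.8295) (33.6648, 23.5644) (25.0352, 0) (62, 0) (62, 22.5856)]  |A|=832.9825
9. ⊥bis P6·P8 via (38.055,14.575): [(31.9437, 18.8647) (25.0352, 0) (58.8188, 0)]  |A|=318.6598
10. ⊥bis P6·P9 via (44.44,6.045): [(44.6183, 9.9679) (31.9437, 18.8647) (25.0352, 0) (44.1652, 0)]  |A|=245.6266
11. canonical 4-gon: [(44.6183, 9.9679) (31.9437, 18.8647) (25.0352, 0) (44.1652, 0)]
12. shoelace: 245.6266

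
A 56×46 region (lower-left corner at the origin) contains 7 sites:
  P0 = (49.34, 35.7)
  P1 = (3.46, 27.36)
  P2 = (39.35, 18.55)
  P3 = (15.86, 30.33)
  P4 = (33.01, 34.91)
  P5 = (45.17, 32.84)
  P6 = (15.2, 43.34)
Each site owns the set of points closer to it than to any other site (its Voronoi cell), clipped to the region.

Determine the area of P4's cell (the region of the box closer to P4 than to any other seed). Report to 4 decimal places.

1. box [0,56]×[0,46]: [(0, 0) (56, 0) (56, 46) (0, 46)]
2. ⊥bis P4·P0 via (41.175,35.305): [(0, 0) (42.883, 0) (40.6576, 46) (0, 46)]  |A|=1921.433
3. ⊥bis P4·P1 via (18.235,31.135): [(26.19, 0) (42.883, 0) (40.6576, 46) (14.437, 46)]  |A|=987.0126
4. ⊥bis P4·P2 via (36.18,26.73): [(20.8758, 20.7992) (41.4903, 28.7879) (40.6576, 46) (14.437, 46)]  |A|=511.1259
5. ⊥bis P4·P3 via (24.435,32.62): [(26.962, 23.1577) (41.4903, 28.7879) (40.6576, 46) (20.8618, 46)]  |A|=353.4662
6. ⊥bis P4·P5 via (39.09,33.875): [(26.962, 23.1577) (37.9933, 27.4327) (40.7675, 43.7291) (40.6576, 46) (20.8618, 46)]  |A|=326.8521
7. ⊥bis P4·P6 via (24.105,39.125): [(23.2054, 37.2244) (26.962, 23.1577) (37.9933, 27.4327) (40.7675, 43.7291) (40.6576, 46) (27.3591, 46)]  |A|=298.343
8. canonical 6-gon: [(23.2054, 37.2244) (26.962, 23.1577) (37.9933, 27.4327) (40.7675, 43.7291) (40.6576, 46) (27.3591, 46)]
9. shoelace: 298.343

Area of P4's cell: 298.3430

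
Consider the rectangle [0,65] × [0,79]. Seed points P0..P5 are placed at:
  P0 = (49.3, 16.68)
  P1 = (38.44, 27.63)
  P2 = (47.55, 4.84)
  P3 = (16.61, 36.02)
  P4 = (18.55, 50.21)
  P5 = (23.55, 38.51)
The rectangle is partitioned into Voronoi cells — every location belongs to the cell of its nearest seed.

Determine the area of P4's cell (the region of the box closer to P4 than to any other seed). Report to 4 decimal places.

1. box [0,65]×[0,79]: [(0, 0) (65, 0) (65, 79) (0, 79)]
2. ⊥bis P4·P0 via (33.925,33.445): [(0, 2.3327) (65, 61.9435) (65, 79) (0, 79)]  |A|=3046.0204
3. ⊥bis P4·P1 via (28.495,38.92): [(0, 13.8197) (65, 71.0761) (65, 79) (0, 79)]  |A|=2375.888
4. ⊥bis P4·P2 via (33.05,27.525): [(0, 13.8197) (65, 71.0761) (65, 79) (0, 79)]  |A|=2375.888
5. ⊥bis P4·P3 via (17.58,43.115): [(0, 45.5185) (31.151, 41.2596) (65, 71.0761) (65, 79) (0, 79)]  |A|=1882.1627
6. ⊥bis P4·P5 via (21.05,44.36): [(0, 45.5185) (18.0018, 43.0573) (47.5056, 55.6658) (65, 71.0761) (65, 79) (0, 79)]  |A|=1772.747
7. canonical 6-gon: [(0, 45.5185) (18.0018, 43.0573) (47.5056, 55.6658) (65, 71.0761) (65, 79) (0, 79)]
8. shoelace: 1772.747

Area of P4's cell: 1772.7470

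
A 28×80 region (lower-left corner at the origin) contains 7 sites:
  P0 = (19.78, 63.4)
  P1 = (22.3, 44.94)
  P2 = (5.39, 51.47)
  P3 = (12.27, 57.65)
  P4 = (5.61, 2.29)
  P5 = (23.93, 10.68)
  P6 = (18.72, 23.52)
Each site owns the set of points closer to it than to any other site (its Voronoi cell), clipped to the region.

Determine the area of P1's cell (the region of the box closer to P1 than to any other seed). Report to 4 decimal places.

Area of P1's cell: 296.6972

1. box [0,28]×[0,80]: [(0, 0) (28, 0) (28, 80) (0, 80)]
2. ⊥bis P1·P0 via (21.04,54.17): [(0, 51.2978) (0, 0) (28, 0) (28, 55.1201)]  |A|=1489.8509
3. ⊥bis P1·P2 via (13.845,48.205): [(15.8762, 53.4651) (0, 12.3522) (0, 0) (28, 0) (28, 55.1201)]  |A|=1180.6957
4. ⊥bis P1·P3 via (17.285,51.295): [(20.9048, 54.1515) (14.0535, 48.7449) (0, 12.3522) (0, 0) (28, 0) (28, 55.1201)]  |A|=1169.4534
5. ⊥bis P1·P4 via (13.955,23.615): [(20.9048, 54.1515) (14.0535, 48.7449) (5.6103, 26.8805) (28, 18.1188) (28, 55.1201)]  |A|=555.639
6. ⊥bis P1·P5 via (23.115,27.81): [(20.9048, 54.1515) (14.0535, 48.7449) (5.6483, 26.979) (28, 28.0424) (28, 55.1201)]  |A|=443.4655
7. ⊥bis P1·P6 via (20.51,34.23): [(20.9048, 54.1515) (14.0535, 48.7449) (9.1797, 36.1237) (28, 32.9782) (28, 55.1201)]  |A|=296.6972
8. canonical 5-gon: [(20.9048, 54.1515) (14.0535, 48.7449) (9.1797, 36.1237) (28, 32.9782) (28, 55.1201)]
9. shoelace: 296.6972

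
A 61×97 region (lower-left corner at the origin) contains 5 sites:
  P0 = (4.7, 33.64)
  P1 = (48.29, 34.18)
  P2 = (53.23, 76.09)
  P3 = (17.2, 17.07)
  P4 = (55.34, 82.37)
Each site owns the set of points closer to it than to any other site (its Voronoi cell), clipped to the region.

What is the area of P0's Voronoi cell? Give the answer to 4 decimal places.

Area of P0's cell: 1208.5361

1. box [0,61]×[0,97]: [(0, 0) (61, 0) (61, 97) (0, 97)]
2. ⊥bis P0·P1 via (26.495,33.91): [(0, 0) (26.9151, 0) (25.7134, 97) (0, 97)]  |A|=2552.4829
3. ⊥bis P0·P2 via (28.965,54.865): [(0, 87.9786) (0, 0) (26.9151, 0) (26.1962, 58.0304)]  |A|=1933.2981
4. ⊥bis P0·P3 via (10.95,25.355): [(0, 87.9786) (0, 17.0946) (26.4561, 37.0524) (26.1962, 58.0304)]  |A|=1208.5361
5. ⊥bis P0·P4 via (30.02,58.005): [(0, 87.9786) (0, 17.0946) (26.4561, 37.0524) (26.1962, 58.0304)]  |A|=1208.5361
6. canonical 4-gon: [(0, 87.9786) (0, 17.0946) (26.4561, 37.0524) (26.1962, 58.0304)]
7. shoelace: 1208.5361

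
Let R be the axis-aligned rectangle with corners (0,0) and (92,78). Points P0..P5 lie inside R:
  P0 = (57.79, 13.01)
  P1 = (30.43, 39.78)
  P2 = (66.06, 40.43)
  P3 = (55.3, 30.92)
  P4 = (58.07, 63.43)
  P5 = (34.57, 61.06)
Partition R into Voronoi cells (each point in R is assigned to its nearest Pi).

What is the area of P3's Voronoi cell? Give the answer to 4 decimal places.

1. box [0,92]×[0,78]: [(0, 0) (92, 0) (92, 78) (0, 78)]
2. ⊥bis P3·P0 via (56.545,21.965): [(0, 14.1036) (92, 26.8943) (92, 78) (0, 78)]  |A|=5290.0971
3. ⊥bis P3·P1 via (42.865,35.35): [(37.1352, 19.2665) (92, 26.8943) (92, 78) (58.0592, 78)]  |A|=2398.6852
4. ⊥bis P3·P2 via (60.68,35.675): [(48.0654, 49.9476) (37.1352, 19.2665) (71.0188, 23.9773)]  |A|=494.0485
5. ⊥bis P3·P4 via (56.685,47.175): [(50.0136, 47.7434) (47.3607, 47.9695) (37.1352, 19.2665) (71.0188, 23.9773)]  |A|=491.345
6. ⊥bis P3·P5 via (44.935,45.99): [(50.0136, 47.7434) (47.7632, 47.9352) (47.2139, 47.5574) (37.1352, 19.2665) (71.0188, 23.9773)]  |A|=491.2596
7. canonical 5-gon: [(50.0136, 47.7434) (47.7632, 47.9352) (47.2139, 47.5574) (37.1352, 19.2665) (71.0188, 23.9773)]
8. shoelace: 491.2596

Area of P3's cell: 491.2596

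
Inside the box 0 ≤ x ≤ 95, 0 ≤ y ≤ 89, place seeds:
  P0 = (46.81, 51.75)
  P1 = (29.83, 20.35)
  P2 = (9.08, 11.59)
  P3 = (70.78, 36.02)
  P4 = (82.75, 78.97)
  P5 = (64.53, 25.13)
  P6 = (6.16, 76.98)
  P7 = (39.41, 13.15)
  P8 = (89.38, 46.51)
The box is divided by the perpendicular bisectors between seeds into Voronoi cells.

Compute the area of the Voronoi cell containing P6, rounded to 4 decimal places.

1. box [0,95]×[0,89]: [(0, 0) (95, 0) (95, 89) (0, 89)]
2. ⊥bis P6·P0 via (26.485,64.365): [(0, 21.693) (41.7751, 89) (0, 89)]  |A|=1405.8776
3. ⊥bis P6·P1 via (17.995,48.665): [(0, 41.1435) (16.3011, 47.957) (41.7751, 89) (0, 89)]  |A|=1247.3446
4. ⊥bis P6·P2 via (7.62,44.285): [(0, 43.9447) (7.5035, 44.2798) (16.3011, 47.957) (41.7751, 89) (0, 89)]  |A|=1236.8351
5. ⊥bis P6·P3 via (38.47,56.5): [(0, 43.9447) (7.5035, 44.2798) (16.3011, 47.957) (41.7751, 89) (0, 89)]  |A|=1236.8351
6. ⊥bis P6·P4 via (44.455,77.975): [(0, 43.9447) (7.5035, 44.2798) (16.3011, 47.957) (41.7751, 89) (0, 89)]  |A|=1236.8351
7. ⊥bis P6·P5 via (35.345,51.055): [(0, 43.9447) (7.5035, 44.2798) (16.3011, 47.957) (41.7751, 89) (0, 89)]  |A|=1236.8351
8. ⊥bis P6·P7 via (22.785,45.065): [(0, 43.9447) (7.5035, 44.2798) (16.3011, 47.957) (41.7751, 89) (0, 89)]  |A|=1236.8351
9. ⊥bis P6·P8 via (47.77,61.745): [(0, 43.9447) (7.5035, 44.2798) (16.3011, 47.957) (41.7751, 89) (0, 89)]  |A|=1236.8351
10. canonical 5-gon: [(0, 43.9447) (7.5035, 44.2798) (16.3011, 47.957) (41.7751, 89) (0, 89)]
11. shoelace: 1236.8351

Area of P6's cell: 1236.8351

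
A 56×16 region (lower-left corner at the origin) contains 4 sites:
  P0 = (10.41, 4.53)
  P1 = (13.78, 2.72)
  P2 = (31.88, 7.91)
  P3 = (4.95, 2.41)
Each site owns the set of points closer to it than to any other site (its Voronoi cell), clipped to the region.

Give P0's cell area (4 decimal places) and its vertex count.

1. box [0,56]×[0,16]: [(0, 0) (56, 0) (56, 16) (0, 16)]
2. ⊥bis P0·P1 via (12.095,3.625): [(0, 0) (10.148, 0) (18.7415, 16) (0, 16)]  |A|=231.1164
3. ⊥bis P0·P2 via (21.145,6.22): [(0, 0) (10.148, 0) (18.7415, 16) (0, 16)]  |A|=231.1164
4. ⊥bis P0·P3 via (7.68,3.47): [(9.0273, 0) (10.148, 0) (18.7415, 16) (2.8149, 16)]  |A|=136.3789
5. canonical 4-gon: [(9.0273, 0) (10.148, 0) (18.7415, 16) (2.8149, 16)]
6. shoelace: 136.3789

Area of P0's cell: 136.3789 (4 vertices)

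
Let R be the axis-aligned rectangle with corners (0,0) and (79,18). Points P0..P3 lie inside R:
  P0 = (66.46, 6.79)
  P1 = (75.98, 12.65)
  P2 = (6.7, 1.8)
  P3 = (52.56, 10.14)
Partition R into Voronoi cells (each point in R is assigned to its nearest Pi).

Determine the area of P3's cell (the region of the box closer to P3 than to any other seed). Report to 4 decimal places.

1. box [0,79]×[0,18]: [(0, 0) (79, 0) (79, 18) (0, 18)]
2. ⊥bis P3·P0 via (59.51,8.465): [(0, 0) (57.4699, 0) (61.808, 18) (0, 18)]  |A|=1073.5009
3. ⊥bis P3·P1 via (64.27,11.395): [(0, 0) (57.4699, 0) (61.808, 18) (0, 18)]  |A|=1073.5009
4. ⊥bis P3·P2 via (29.63,5.97): [(30.7157, 0) (57.4699, 0) (61.808, 18) (27.4423, 18)]  |A|=550.0794
5. canonical 4-gon: [(30.7157, 0) (57.4699, 0) (61.808, 18) (27.4423, 18)]
6. shoelace: 550.0794

Area of P3's cell: 550.0794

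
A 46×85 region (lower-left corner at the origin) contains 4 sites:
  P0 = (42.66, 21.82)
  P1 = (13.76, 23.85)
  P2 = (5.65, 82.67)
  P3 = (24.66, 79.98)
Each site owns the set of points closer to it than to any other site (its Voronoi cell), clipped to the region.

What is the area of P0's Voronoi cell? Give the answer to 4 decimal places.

Area of P0's cell: 917.8113

1. box [0,46]×[0,85]: [(0, 0) (46, 0) (46, 85) (0, 85)]
2. ⊥bis P0·P1 via (28.21,22.835): [(26.606, 0) (46, 0) (46, 85) (32.5766, 85)]  |A|=1394.7384
3. ⊥bis P0·P2 via (24.155,52.245): [(30.549, 56.1339) (26.606, 0) (46, 0) (46, 65.5315)]  |A|=1050.5941
4. ⊥bis P0·P3 via (33.66,50.9): [(30.104, 49.7995) (26.606, 0) (46, 0) (46, 54.7191)]  |A|=917.8113
5. canonical 4-gon: [(30.104, 49.7995) (26.606, 0) (46, 0) (46, 54.7191)]
6. shoelace: 917.8113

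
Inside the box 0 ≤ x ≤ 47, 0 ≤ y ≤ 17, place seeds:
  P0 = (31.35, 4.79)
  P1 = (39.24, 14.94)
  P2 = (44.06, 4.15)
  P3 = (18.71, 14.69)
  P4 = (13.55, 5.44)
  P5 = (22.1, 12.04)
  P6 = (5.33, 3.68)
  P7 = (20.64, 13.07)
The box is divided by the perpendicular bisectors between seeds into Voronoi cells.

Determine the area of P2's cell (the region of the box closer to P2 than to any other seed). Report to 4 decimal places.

Area of P2's cell: 91.8581

1. box [0,47]×[0,17]: [(0, 0) (47, 0) (47, 17) (0, 17)]
2. ⊥bis P2·P0 via (37.705,4.47): [(37.4799, 0) (47, 0) (47, 17) (38.3359, 17)]  |A|=154.5652
3. ⊥bis P2·P1 via (41.65,9.545): [(37.8756, 7.859) (37.4799, 0) (47, 0) (47, 11.9349)]  |A|=91.8581
4. ⊥bis P2·P3 via (31.385,9.42): [(37.8756, 7.859) (37.4799, 0) (47, 0) (47, 11.9349)]  |A|=91.8581
5. ⊥bis P2·P4 via (28.805,4.795): [(37.8756, 7.859) (37.4799, 0) (47, 0) (47, 11.9349)]  |A|=91.8581
6. ⊥bis P2·P5 via (33.08,8.095): [(37.8756, 7.859) (37.4799, 0) (47, 0) (47, 11.9349)]  |A|=91.8581
7. ⊥bis P2·P6 via (24.695,3.915): [(37.8756, 7.859) (37.4799, 0) (47, 0) (47, 11.9349)]  |A|=91.8581
8. ⊥bis P2·P7 via (32.35,8.61): [(37.8756, 7.859) (37.4799, 0) (47, 0) (47, 11.9349)]  |A|=91.8581
9. canonical 4-gon: [(37.8756, 7.859) (37.4799, 0) (47, 0) (47, 11.9349)]
10. shoelace: 91.8581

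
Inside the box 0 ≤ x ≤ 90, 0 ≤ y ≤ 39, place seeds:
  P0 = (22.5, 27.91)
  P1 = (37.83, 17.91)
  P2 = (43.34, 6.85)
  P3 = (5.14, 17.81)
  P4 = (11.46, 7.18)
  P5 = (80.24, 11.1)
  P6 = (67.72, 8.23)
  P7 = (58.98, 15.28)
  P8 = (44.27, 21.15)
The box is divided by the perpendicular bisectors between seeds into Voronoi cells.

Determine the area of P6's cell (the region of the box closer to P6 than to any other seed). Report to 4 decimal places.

1. box [0,90]×[0,39]: [(0, 0) (90, 0) (90, 39) (0, 39)]
2. ⊥bis P6·P0 via (45.11,18.07): [(37.2458, 0) (90, 0) (90, 39) (54.2189, 39)]  |A|=1726.4386
3. ⊥bis P6·P1 via (52.775,13.07): [(48.5422, 0) (90, 0) (90, 39) (61.1725, 39)]  |A|=1370.5621
4. ⊥bis P6·P2 via (55.53,7.54): [(54.8537, 19.4885) (55.9568, 0) (90, 0) (90, 39) (61.1725, 39)]  |A|=1298.3126
5. ⊥bis P6·P3 via (36.43,13.02): [(54.8537, 19.4885) (55.9568, 0) (90, 0) (90, 39) (61.1725, 39)]  |A|=1298.3126
6. ⊥bis P6·P4 via (39.59,7.705): [(54.8537, 19.4885) (55.9568, 0) (90, 0) (90, 39) (61.1725, 39)]  |A|=1298.3126
7. ⊥bis P6·P5 via (73.98,9.665): [(54.8537, 19.4885) (55.9568, 0) (76.1955, 0) (67.2554, 39) (61.1725, 39)]  |A|=585.6068
8. ⊥bis P6·P7 via (63.35,11.755): [(55.8198, 2.4197) (55.9568, 0) (76.1955, 0) (71.2546, 21.5544)]  |A|=238.1013
9. ⊥bis P6·P8 via (55.995,14.69): [(55.8198, 2.4197) (55.9568, 0) (76.1955, 0) (71.2546, 21.5544)]  |A|=238.1013
10. canonical 4-gon: [(55.8198, 2.4197) (55.9568, 0) (76.1955, 0) (71.2546, 21.5544)]
11. shoelace: 238.1013

Area of P6's cell: 238.1013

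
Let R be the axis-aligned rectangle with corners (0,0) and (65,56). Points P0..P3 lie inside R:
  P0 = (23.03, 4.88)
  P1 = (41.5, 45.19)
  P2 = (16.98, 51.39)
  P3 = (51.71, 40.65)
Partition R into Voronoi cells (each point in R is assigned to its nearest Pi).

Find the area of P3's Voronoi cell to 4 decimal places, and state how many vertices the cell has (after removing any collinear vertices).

Area of P3's cell: 969.6639 (4 vertices)

1. box [0,65]×[0,56]: [(0, 0) (65, 0) (65, 56) (0, 56)]
2. ⊥bis P3·P0 via (37.37,22.765): [(0, 52.7279) (65, 0.6116) (65, 56) (0, 56)]  |A|=1906.4686
3. ⊥bis P3·P1 via (46.605,42.92): [(37.5711, 22.6037) (65, 0.6116) (65, 56) (52.4212, 56)]  |A|=969.6639
4. ⊥bis P3·P2 via (34.345,46.02): [(37.5711, 22.6037) (65, 0.6116) (65, 56) (52.4212, 56)]  |A|=969.6639
5. canonical 4-gon: [(37.5711, 22.6037) (65, 0.6116) (65, 56) (52.4212, 56)]
6. shoelace: 969.6639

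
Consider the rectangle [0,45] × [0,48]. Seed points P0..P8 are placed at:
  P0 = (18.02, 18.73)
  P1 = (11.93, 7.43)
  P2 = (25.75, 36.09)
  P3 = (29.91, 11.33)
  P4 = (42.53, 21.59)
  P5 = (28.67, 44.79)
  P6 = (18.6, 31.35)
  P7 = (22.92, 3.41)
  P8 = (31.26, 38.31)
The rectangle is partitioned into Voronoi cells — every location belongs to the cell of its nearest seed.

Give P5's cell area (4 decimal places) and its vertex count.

1. box [0,45]×[0,48]: [(0, 0) (45, 0) (45, 48) (0, 48)]
2. ⊥bis P5·P0 via (23.345,31.76): [(0, 41.3005) (45, 22.9102) (45, 48) (0, 48)]  |A|=715.2602
3. ⊥bis P5·P1 via (20.3,26.11): [(0, 41.3005) (45, 22.9102) (45, 48) (0, 48)]  |A|=715.2602
4. ⊥bis P5·P2 via (27.21,40.44): [(45, 34.4691) (45, 48) (4.6853, 48)]  |A|=272.7467
5. ⊥bis P5·P3 via (29.29,28.06): [(45, 34.4691) (45, 48) (4.6853, 48)]  |A|=272.7467
6. ⊥bis P5·P4 via (35.6,33.19): [(40.3522, 36.029) (45, 38.8057) (45, 48) (4.6853, 48)]  |A|=262.669
7. ⊥bis P5·P6 via (23.635,38.07): [(15.0042, 44.5366) (40.3522, 36.029) (45, 38.8057) (45, 48) (10.3819, 48)]  |A|=252.8045
8. ⊥bis P5·P7 via (25.795,24.1): [(15.0042, 44.5366) (40.3522, 36.029) (45, 38.8057) (45, 48) (10.3819, 48)]  |A|=252.8045
9. ⊥bis P5·P8 via (29.965,41.55): [(15.0042, 44.5366) (27.198, 40.444) (45, 47.5594) (45, 48) (10.3819, 48)]  |A|=146.3656
10. canonical 5-gon: [(15.0042, 44.5366) (27.198, 40.444) (45, 47.5594) (45, 48) (10.3819, 48)]
11. shoelace: 146.3656

Area of P5's cell: 146.3656 (5 vertices)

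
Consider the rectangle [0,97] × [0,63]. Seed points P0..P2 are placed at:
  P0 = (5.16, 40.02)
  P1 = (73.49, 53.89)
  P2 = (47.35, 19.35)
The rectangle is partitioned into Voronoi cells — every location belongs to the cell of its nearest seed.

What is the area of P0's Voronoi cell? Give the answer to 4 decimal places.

Area of P0's cell: 1679.5157

1. box [0,97]×[0,63]: [(0, 0) (97, 0) (97, 63) (0, 63)]
2. ⊥bis P0·P1 via (39.325,46.955): [(0, 0) (48.8562, 0) (36.0681, 63) (0, 63)]  |A|=2675.1149
3. ⊥bis P0·P2 via (26.255,29.685): [(0, 0) (11.7115, 0) (37.9748, 53.6066) (36.0681, 63) (0, 63)]  |A|=1679.5157
4. canonical 5-gon: [(0, 0) (11.7115, 0) (37.9748, 53.6066) (36.0681, 63) (0, 63)]
5. shoelace: 1679.5157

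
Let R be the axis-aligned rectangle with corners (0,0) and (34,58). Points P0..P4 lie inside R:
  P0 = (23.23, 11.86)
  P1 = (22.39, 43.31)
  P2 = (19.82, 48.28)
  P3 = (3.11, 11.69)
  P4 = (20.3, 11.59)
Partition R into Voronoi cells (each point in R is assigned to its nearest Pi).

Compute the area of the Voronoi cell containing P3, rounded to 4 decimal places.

Area of P3's cell: 371.5005

1. box [0,34]×[0,58]: [(0, 0) (34, 0) (34, 58) (0, 58)]
2. ⊥bis P3·P0 via (13.17,11.775): [(0, 0) (13.2695, 0) (12.7794, 58) (0, 58)]  |A|=755.4187
3. ⊥bis P3·P1 via (12.75,27.5): [(0, 35.2742) (0, 0) (13.2695, 0) (13.0386, 27.324)]  |A|=411.2513
4. ⊥bis P3·P2 via (11.465,29.985): [(0.3484, 35.0617) (0, 35.2209) (0, 0) (13.2695, 0) (13.0386, 27.324)]  |A|=411.242
5. ⊥bis P3·P4 via (11.705,11.64): [(11.8006, 28.0789) (0.3484, 35.0617) (0, 35.2209) (0, 0) (11.6373, 0)]  |A|=371.5005
6. canonical 5-gon: [(11.8006, 28.0789) (0.3484, 35.0617) (0, 35.2209) (0, 0) (11.6373, 0)]
7. shoelace: 371.5005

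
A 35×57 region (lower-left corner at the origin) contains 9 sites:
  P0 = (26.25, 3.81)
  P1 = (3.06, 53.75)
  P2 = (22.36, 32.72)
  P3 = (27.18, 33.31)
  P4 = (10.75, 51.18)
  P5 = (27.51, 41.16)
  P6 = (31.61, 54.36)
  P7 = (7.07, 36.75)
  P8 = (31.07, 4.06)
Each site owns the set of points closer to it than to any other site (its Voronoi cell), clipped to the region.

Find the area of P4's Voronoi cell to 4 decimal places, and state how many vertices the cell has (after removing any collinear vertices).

1. box [0,35]×[0,57]: [(0, 0) (35, 0) (35, 57) (0, 57)]
2. ⊥bis P4·P0 via (18.5,27.495): [(0, 21.4416) (35, 32.894) (35, 57) (0, 57)]  |A|=1044.1274
3. ⊥bis P4·P1 via (6.905,52.465): [(0, 31.8037) (0, 21.4416) (35, 32.894) (35, 57) (8.4206, 57)]  |A|=938.0436
4. ⊥bis P4·P2 via (16.555,41.95): [(0, 31.8037) (0, 31.5381) (35, 53.5506) (35, 57) (8.4206, 57)]  |A|=399.8644
5. ⊥bis P4·P3 via (18.965,42.245): [(0, 31.8037) (0, 31.5381) (23.1673, 46.1086) (35, 56.9879) (35, 57) (8.4206, 57)]  |A|=379.5281
6. ⊥bis P4·P5 via (19.13,46.17): [(0, 31.8037) (0, 31.5381) (16.6384, 42.0025) (25.6047, 57) (8.4206, 57)]  |A|=297.7431
7. ⊥bis P4·P6 via (21.18,52.77): [(0, 31.8037) (0, 31.5381) (16.6384, 42.0025) (21.5652, 50.2432) (20.5352, 57) (8.4206, 57)]  |A|=280.6161
8. ⊥bis P4·P7 via (8.91,43.965): [(4.4449, 45.1037) (16.6289, 41.9965) (16.6384, 42.0025) (21.5652, 50.2432) (20.5352, 57) (8.4206, 57)]  |A|=190.478
9. ⊥bis P4·P8 via (20.91,27.62): [(4.4449, 45.1037) (16.6289, 41.9965) (16.6384, 42.0025) (21.5652, 50.2432) (20.5352, 57) (8.4206, 57)]  |A|=190.478
10. canonical 6-gon: [(4.4449, 45.1037) (16.6289, 41.9965) (16.6384, 42.0025) (21.5652, 50.2432) (20.5352, 57) (8.4206, 57)]
11. shoelace: 190.478

Area of P4's cell: 190.4780 (6 vertices)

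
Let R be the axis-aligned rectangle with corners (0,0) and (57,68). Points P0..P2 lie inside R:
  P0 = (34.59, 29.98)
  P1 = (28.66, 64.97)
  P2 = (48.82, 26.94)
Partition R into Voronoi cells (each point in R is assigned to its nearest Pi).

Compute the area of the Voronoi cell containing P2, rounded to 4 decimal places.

Area of P2's cell: 831.6546

1. box [0,57]×[0,68]: [(0, 0) (57, 0) (57, 68) (0, 68)]
2. ⊥bis P2·P0 via (41.705,28.46): [(35.625, 0) (57, 0) (57, 68) (50.1521, 68)]  |A|=959.5801
3. ⊥bis P2·P1 via (38.74,45.955): [(46.2985, 49.9618) (35.625, 0) (57, 0) (57, 55.6348)]  |A|=831.6546
4. canonical 4-gon: [(46.2985, 49.9618) (35.625, 0) (57, 0) (57, 55.6348)]
5. shoelace: 831.6546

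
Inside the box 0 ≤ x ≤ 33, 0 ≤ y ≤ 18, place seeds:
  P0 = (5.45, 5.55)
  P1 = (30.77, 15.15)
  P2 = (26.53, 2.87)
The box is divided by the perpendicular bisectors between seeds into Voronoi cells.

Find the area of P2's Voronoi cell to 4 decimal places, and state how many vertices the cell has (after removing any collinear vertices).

1. box [0,33]×[0,18]: [(0, 0) (33, 0) (33, 18) (0, 18)]
2. ⊥bis P2·P0 via (15.99,4.21): [(15.4548, 0) (33, 0) (33, 18) (17.7432, 18)]  |A|=295.2184
3. ⊥bis P2·P1 via (28.65,9.01): [(17.1069, 12.9955) (15.4548, 0) (33, 0) (33, 7.508)]  |A|=173.6679
4. canonical 4-gon: [(17.1069, 12.9955) (15.4548, 0) (33, 0) (33, 7.508)]
5. shoelace: 173.6679

Area of P2's cell: 173.6679 (4 vertices)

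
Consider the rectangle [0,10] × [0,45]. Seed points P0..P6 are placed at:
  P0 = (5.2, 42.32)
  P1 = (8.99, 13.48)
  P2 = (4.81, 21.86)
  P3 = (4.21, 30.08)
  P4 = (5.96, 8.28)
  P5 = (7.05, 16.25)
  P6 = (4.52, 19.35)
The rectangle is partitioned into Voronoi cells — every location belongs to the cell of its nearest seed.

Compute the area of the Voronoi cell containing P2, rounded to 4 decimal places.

1. box [0,10]×[0,45]: [(0, 0) (10, 0) (10, 45) (0, 45)]
2. ⊥bis P2·P0 via (5.005,32.09): [(0, 32.1854) (0, 0) (10, 0) (10, 31.9948)]  |A|=320.901
3. ⊥bis P2·P1 via (6.9,17.67): [(0, 32.1854) (0, 14.2282) (10, 19.2163) (10, 31.9948)]  |A|=153.6783
4. ⊥bis P2·P3 via (4.51,25.97): [(0, 25.6408) (0, 14.2282) (10, 19.2163) (10, 26.3707)]  |A|=92.835
5. ⊥bis P2·P4 via (5.385,15.07): [(0, 25.6408) (0, 14.614) (0.9315, 14.6929) (10, 19.2163) (10, 26.3707)]  |A|=92.6553
6. ⊥bis P2·P5 via (5.93,19.055): [(0, 25.6408) (0, 16.6872) (10, 20.6801) (10, 26.3707)]  |A|=73.221
7. ⊥bis P2·P6 via (4.665,20.605): [(0, 25.6408) (0, 21.144) (8.6568, 20.1438) (10, 20.6801) (10, 26.3707)]  |A|=53.9303
8. canonical 5-gon: [(0, 25.6408) (0, 21.144) (8.6568, 20.1438) (10, 20.6801) (10, 26.3707)]
9. shoelace: 53.9303

Area of P2's cell: 53.9303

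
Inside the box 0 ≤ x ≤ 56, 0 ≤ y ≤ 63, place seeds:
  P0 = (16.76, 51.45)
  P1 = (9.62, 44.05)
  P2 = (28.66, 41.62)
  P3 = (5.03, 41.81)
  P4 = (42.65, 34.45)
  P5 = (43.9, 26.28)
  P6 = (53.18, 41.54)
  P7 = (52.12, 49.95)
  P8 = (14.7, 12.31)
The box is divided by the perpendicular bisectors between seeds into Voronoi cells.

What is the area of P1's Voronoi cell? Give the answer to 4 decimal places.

Area of P1's cell: 209.9336

1. box [0,56]×[0,63]: [(0, 0) (56, 0) (56, 63) (0, 63)]
2. ⊥bis P1·P0 via (13.19,47.75): [(0, 60.4766) (0, 0) (56, 0) (56, 6.4441)]  |A|=1873.7797
3. ⊥bis P1·P2 via (19.14,42.835): [(19.0461, 42.0996) (0, 60.4766) (0, 0) (13.6731, 0)]  |A|=863.7396
4. ⊥bis P1·P3 via (7.325,42.93): [(16.7003, 23.719) (19.0461, 42.0996) (0, 60.4766) (0, 57.9397)]  |A|=217.7777
5. ⊥bis P1·P4 via (26.135,39.25): [(16.7003, 23.719) (19.0461, 42.0996) (0, 60.4766) (0, 57.9397)]  |A|=217.7777
6. ⊥bis P1·P5 via (26.76,35.165): [(16.7003, 23.719) (19.0461, 42.0996) (0, 60.4766) (0, 57.9397)]  |A|=217.7777
7. ⊥bis P1·P6 via (31.4,42.795): [(16.7003, 23.719) (19.0461, 42.0996) (0, 60.4766) (0, 57.9397)]  |A|=217.7777
8. ⊥bis P1·P7 via (30.87,47): [(16.7003, 23.719) (19.0461, 42.0996) (0, 60.4766) (0, 57.9397)]  |A|=217.7777
9. ⊥bis P1·P8 via (12.16,28.18): [(14.352, 28.5308) (17.3762, 29.0149) (19.0461, 42.0996) (0, 60.4766) (0, 57.9397)]  |A|=209.9336
10. canonical 5-gon: [(14.352, 28.5308) (17.3762, 29.0149) (19.0461, 42.0996) (0, 60.4766) (0, 57.9397)]
11. shoelace: 209.9336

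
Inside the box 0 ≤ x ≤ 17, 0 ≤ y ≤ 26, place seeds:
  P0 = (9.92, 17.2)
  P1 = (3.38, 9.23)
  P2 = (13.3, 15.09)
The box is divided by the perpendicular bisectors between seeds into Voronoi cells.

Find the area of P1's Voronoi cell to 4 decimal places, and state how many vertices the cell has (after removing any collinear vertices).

Area of P1's cell: 170.7962 (4 vertices)

1. box [0,17]×[0,26]: [(0, 0) (17, 0) (17, 26) (0, 26)]
2. ⊥bis P1·P0 via (6.65,13.215): [(0, 18.6718) (0, 0) (17, 0) (17, 4.722)]  |A|=198.8478
3. ⊥bis P1·P2 via (8.34,12.16): [(8.7204, 11.5161) (0, 18.6718) (0, 0) (15.5232, 0)]  |A|=170.7962
4. canonical 4-gon: [(8.7204, 11.5161) (0, 18.6718) (0, 0) (15.5232, 0)]
5. shoelace: 170.7962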